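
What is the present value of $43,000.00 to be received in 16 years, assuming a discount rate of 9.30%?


Present value formula: PV = FV / (1 + r)^t
PV = $43,000.00 / (1 + 0.093)^16
PV = $43,000.00 / 4.148801
PV = $10,364.44

PV = FV / (1 + r)^t = $10,364.44


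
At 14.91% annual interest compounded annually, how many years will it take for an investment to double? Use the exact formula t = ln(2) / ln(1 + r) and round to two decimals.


Doubling condition: (1 + r)^t = 2
Take ln of both sides: t × ln(1 + r) = ln(2)
t = ln(2) / ln(1 + r)
t = 0.693147 / 0.138979
t = 4.99

t = ln(2) / ln(1 + r) = 4.99 years


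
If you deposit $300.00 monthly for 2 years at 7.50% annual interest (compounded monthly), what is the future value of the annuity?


Future value of an ordinary annuity: FV = PMT × ((1 + r)^n − 1) / r
Monthly rate r = 0.075/12 = 0.00625, n = 24
FV = $300.00 × ((1 + 0.075/12)^24 − 1) / (0.075/12)
FV = $300.00 × 25.806723
FV = $7,742.02

FV = PMT × ((1+r)^n - 1)/r = $7,742.02


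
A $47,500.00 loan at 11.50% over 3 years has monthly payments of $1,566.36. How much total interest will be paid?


Total paid over the life of the loan = PMT × n.
Total paid = $1,566.36 × 36 = $56,388.96
Total interest = total paid − principal = $56,388.96 − $47,500.00 = $8,888.96

Total interest = (PMT × n) - PV = $8,888.96


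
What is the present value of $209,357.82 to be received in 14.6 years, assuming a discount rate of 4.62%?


Present value formula: PV = FV / (1 + r)^t
PV = $209,357.82 / (1 + 0.0462)^14.6
PV = $209,357.82 / 1.93363656
PV = $108,271.55

PV = FV / (1 + r)^t = $108,271.55


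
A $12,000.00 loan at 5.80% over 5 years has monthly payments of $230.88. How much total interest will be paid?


Total paid over the life of the loan = PMT × n.
Total paid = $230.88 × 60 = $13,852.80
Total interest = total paid − principal = $13,852.80 − $12,000.00 = $1,852.80

Total interest = (PMT × n) - PV = $1,852.80


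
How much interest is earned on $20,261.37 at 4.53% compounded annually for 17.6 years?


Compound interest earned = final amount − principal.
A = P(1 + r/n)^(nt) = $20,261.37 × (1 + 0.0453/1)^(1 × 17.6) = $44,188.53
Interest = A − P = $44,188.53 − $20,261.37 = $23,927.16

Interest = A - P = $23,927.16


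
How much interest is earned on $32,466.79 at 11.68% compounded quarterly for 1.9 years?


Compound interest earned = final amount − principal.
A = P(1 + r/n)^(nt) = $32,466.79 × (1 + 0.1168/4)^(4 × 1.9) = $40,405.24
Interest = A − P = $40,405.24 − $32,466.79 = $7,938.45

Interest = A - P = $7,938.45


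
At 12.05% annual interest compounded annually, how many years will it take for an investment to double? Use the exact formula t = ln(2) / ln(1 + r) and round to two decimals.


Doubling condition: (1 + r)^t = 2
Take ln of both sides: t × ln(1 + r) = ln(2)
t = ln(2) / ln(1 + r)
t = 0.693147 / 0.113775
t = 6.09

t = ln(2) / ln(1 + r) = 6.09 years


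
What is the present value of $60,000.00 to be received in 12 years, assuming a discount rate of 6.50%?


Present value formula: PV = FV / (1 + r)^t
PV = $60,000.00 / (1 + 0.065)^12
PV = $60,000.00 / 2.129096
PV = $28,180.97

PV = FV / (1 + r)^t = $28,180.97


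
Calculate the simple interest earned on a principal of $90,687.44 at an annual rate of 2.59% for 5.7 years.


Simple interest formula: I = P × r × t
I = $90,687.44 × 0.0259 × 5.7
I = $13,388.19

I = P × r × t = $13,388.19


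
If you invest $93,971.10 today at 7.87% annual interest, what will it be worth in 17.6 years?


Future value formula: FV = PV × (1 + r)^t
FV = $93,971.10 × (1 + 0.0787)^17.6
FV = $93,971.10 × 3.7936036
FV = $356,489.10

FV = PV × (1 + r)^t = $356,489.10


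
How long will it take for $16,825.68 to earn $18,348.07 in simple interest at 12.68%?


Rearrange the simple interest formula for t:
I = P × r × t  ⇒  t = I / (P × r)
t = $18,348.07 / ($16,825.68 × 0.1268)
t = 8.6

t = I/(P×r) = 8.6 years


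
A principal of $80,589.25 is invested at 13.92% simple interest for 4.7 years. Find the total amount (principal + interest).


Total amount formula: A = P(1 + rt) = P + P·r·t
Interest: I = P × r × t = $80,589.25 × 0.1392 × 4.7 = $52,724.71
A = P + I = $80,589.25 + $52,724.71 = $133,313.96

A = P + I = P(1 + rt) = $133,313.96


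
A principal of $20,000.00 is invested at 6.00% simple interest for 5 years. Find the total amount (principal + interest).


Total amount formula: A = P(1 + rt) = P + P·r·t
Interest: I = P × r × t = $20,000.00 × 0.06 × 5 = $6,000.00
A = P + I = $20,000.00 + $6,000.00 = $26,000.00

A = P + I = P(1 + rt) = $26,000.00


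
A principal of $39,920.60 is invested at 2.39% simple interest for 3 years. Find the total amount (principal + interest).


Total amount formula: A = P(1 + rt) = P + P·r·t
Interest: I = P × r × t = $39,920.60 × 0.0239 × 3 = $2,862.31
A = P + I = $39,920.60 + $2,862.31 = $42,782.91

A = P + I = P(1 + rt) = $42,782.91


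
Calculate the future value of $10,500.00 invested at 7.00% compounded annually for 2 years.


Compound interest formula: A = P(1 + r/n)^(nt)
A = $10,500.00 × (1 + 0.07/1)^(1 × 2)
Growth factor: (1 + 0.07/1)^2 = 1.144900
A = $10,500.00 × 1.144900
A = $12,021.45

A = P(1 + r/n)^(nt) = $12,021.45


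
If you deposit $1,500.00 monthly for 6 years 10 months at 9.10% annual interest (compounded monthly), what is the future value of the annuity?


Future value of an ordinary annuity: FV = PMT × ((1 + r)^n − 1) / r
Monthly rate r = 0.091/12 ≈ 0.00758333, n = 82
FV = $1,500.00 × ((1 + 0.091/12)^82 − 1) / (0.091/12)
FV = $1,500.00 × 113.139613
FV = $169,709.42

FV = PMT × ((1+r)^n - 1)/r = $169,709.42


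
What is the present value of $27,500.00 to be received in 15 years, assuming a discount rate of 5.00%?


Present value formula: PV = FV / (1 + r)^t
PV = $27,500.00 / (1 + 0.05)^15
PV = $27,500.00 / 2.078928
PV = $13,227.97

PV = FV / (1 + r)^t = $13,227.97


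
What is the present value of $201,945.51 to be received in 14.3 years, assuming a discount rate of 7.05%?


Present value formula: PV = FV / (1 + r)^t
PV = $201,945.51 / (1 + 0.0705)^14.3
PV = $201,945.51 / 2.6490454
PV = $76,233.31

PV = FV / (1 + r)^t = $76,233.31


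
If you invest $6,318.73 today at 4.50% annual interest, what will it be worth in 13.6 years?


Future value formula: FV = PV × (1 + r)^t
FV = $6,318.73 × (1 + 0.045)^13.6
FV = $6,318.73 × 1.819624
FV = $11,497.71

FV = PV × (1 + r)^t = $11,497.71


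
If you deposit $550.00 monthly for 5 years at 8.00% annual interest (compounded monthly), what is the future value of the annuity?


Future value of an ordinary annuity: FV = PMT × ((1 + r)^n − 1) / r
Monthly rate r = 0.08/12 ≈ 0.00666667, n = 60
FV = $550.00 × ((1 + 0.08/12)^60 − 1) / (0.08/12)
FV = $550.00 × 73.476856
FV = $40,412.27

FV = PMT × ((1+r)^n - 1)/r = $40,412.27


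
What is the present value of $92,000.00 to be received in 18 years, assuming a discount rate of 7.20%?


Present value formula: PV = FV / (1 + r)^t
PV = $92,000.00 / (1 + 0.072)^18
PV = $92,000.00 / 3.495474
PV = $26,319.75

PV = FV / (1 + r)^t = $26,319.75


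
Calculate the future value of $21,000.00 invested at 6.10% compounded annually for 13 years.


Compound interest formula: A = P(1 + r/n)^(nt)
A = $21,000.00 × (1 + 0.061/1)^(1 × 13)
Growth factor: (1 + 0.061/1)^13 = 2.1592354
A = $21,000.00 × 2.1592354
A = $45,343.94

A = P(1 + r/n)^(nt) = $45,343.94


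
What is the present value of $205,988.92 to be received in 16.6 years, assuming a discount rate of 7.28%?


Present value formula: PV = FV / (1 + r)^t
PV = $205,988.92 / (1 + 0.0728)^16.6
PV = $205,988.92 / 3.210787
PV = $64,155.27

PV = FV / (1 + r)^t = $64,155.27


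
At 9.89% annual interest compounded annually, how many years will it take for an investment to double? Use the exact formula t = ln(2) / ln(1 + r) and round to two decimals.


Doubling condition: (1 + r)^t = 2
Take ln of both sides: t × ln(1 + r) = ln(2)
t = ln(2) / ln(1 + r)
t = 0.693147 / 0.094310
t = 7.35

t = ln(2) / ln(1 + r) = 7.35 years


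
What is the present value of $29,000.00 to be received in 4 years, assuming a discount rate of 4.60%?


Present value formula: PV = FV / (1 + r)^t
PV = $29,000.00 / (1 + 0.046)^4
PV = $29,000.00 / 1.1970898
PV = $24,225.42

PV = FV / (1 + r)^t = $24,225.42


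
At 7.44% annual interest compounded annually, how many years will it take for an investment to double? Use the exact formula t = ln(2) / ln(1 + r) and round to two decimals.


Doubling condition: (1 + r)^t = 2
Take ln of both sides: t × ln(1 + r) = ln(2)
t = ln(2) / ln(1 + r)
t = 0.693147 / 0.071762
t = 9.66

t = ln(2) / ln(1 + r) = 9.66 years


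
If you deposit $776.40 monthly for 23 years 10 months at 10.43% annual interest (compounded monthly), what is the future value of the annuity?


Future value of an ordinary annuity: FV = PMT × ((1 + r)^n − 1) / r
Monthly rate r = 0.1043/12 ≈ 0.00869167, n = 286
FV = $776.40 × ((1 + 0.1043/12)^286 − 1) / (0.1043/12)
FV = $776.40 × 1252.073917
FV = $972,110.19

FV = PMT × ((1+r)^n - 1)/r = $972,110.19


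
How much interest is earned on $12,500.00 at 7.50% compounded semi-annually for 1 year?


Compound interest earned = final amount − principal.
A = P(1 + r/n)^(nt) = $12,500.00 × (1 + 0.075/2)^(2 × 1) = $13,455.08
Interest = A − P = $13,455.08 − $12,500.00 = $955.08

Interest = A - P = $955.08


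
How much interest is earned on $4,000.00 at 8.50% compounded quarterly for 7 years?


Compound interest earned = final amount − principal.
A = P(1 + r/n)^(nt) = $4,000.00 × (1 + 0.085/4)^(4 × 7) = $7,207.06
Interest = A − P = $7,207.06 − $4,000.00 = $3,207.06

Interest = A - P = $3,207.06


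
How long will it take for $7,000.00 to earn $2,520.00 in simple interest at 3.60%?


Rearrange the simple interest formula for t:
I = P × r × t  ⇒  t = I / (P × r)
t = $2,520.00 / ($7,000.00 × 0.036)
t = 10

t = I/(P×r) = 10 years


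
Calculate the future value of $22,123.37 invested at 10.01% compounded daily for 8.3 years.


Compound interest formula: A = P(1 + r/n)^(nt)
A = $22,123.37 × (1 + 0.1001/365)^(365 × 8.3)
Growth factor: (1 + 0.1001/365)^3029.5 = 2.2949616
A = $22,123.37 × 2.2949616
A = $50,772.28

A = P(1 + r/n)^(nt) = $50,772.28


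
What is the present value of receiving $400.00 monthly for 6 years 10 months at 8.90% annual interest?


Present value of an ordinary annuity: PV = PMT × (1 − (1 + r)^(−n)) / r
Monthly rate r = 0.089/12 ≈ 0.00741667, n = 82
PV = $400.00 × (1 − (1 + 0.089/12)^(−82)) / (0.089/12)
PV = $400.00 × 61.271337
PV = $24,508.53

PV = PMT × (1-(1+r)^(-n))/r = $24,508.53


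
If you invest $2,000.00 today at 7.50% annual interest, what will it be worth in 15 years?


Future value formula: FV = PV × (1 + r)^t
FV = $2,000.00 × (1 + 0.075)^15
FV = $2,000.00 × 2.958877
FV = $5,917.75

FV = PV × (1 + r)^t = $5,917.75


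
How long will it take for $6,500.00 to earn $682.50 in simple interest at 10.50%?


Rearrange the simple interest formula for t:
I = P × r × t  ⇒  t = I / (P × r)
t = $682.50 / ($6,500.00 × 0.105)
t = 1

t = I/(P×r) = 1 year


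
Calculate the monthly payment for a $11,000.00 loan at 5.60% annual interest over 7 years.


Loan payment formula: PMT = PV × r / (1 − (1 + r)^(−n))
Monthly rate r = 0.056/12 ≈ 0.00466667, n = 84 months
Denominator: 1 − (1 + 0.056/12)^(−84) = 0.323679
PMT = $11,000.00 × (0.056/12) / 0.323679
PMT = $158.59 per month

PMT = PV × r / (1-(1+r)^(-n)) = $158.59/month


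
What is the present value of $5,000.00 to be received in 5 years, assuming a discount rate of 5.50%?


Present value formula: PV = FV / (1 + r)^t
PV = $5,000.00 / (1 + 0.055)^5
PV = $5,000.00 / 1.306960
PV = $3,825.67

PV = FV / (1 + r)^t = $3,825.67


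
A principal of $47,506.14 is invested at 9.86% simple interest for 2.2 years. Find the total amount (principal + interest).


Total amount formula: A = P(1 + rt) = P + P·r·t
Interest: I = P × r × t = $47,506.14 × 0.0986 × 2.2 = $10,305.03
A = P + I = $47,506.14 + $10,305.03 = $57,811.17

A = P + I = P(1 + rt) = $57,811.17


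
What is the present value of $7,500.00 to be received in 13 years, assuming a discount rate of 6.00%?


Present value formula: PV = FV / (1 + r)^t
PV = $7,500.00 / (1 + 0.06)^13
PV = $7,500.00 / 2.132928
PV = $3,516.29

PV = FV / (1 + r)^t = $3,516.29


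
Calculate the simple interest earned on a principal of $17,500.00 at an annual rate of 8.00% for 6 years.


Simple interest formula: I = P × r × t
I = $17,500.00 × 0.08 × 6
I = $8,400.00

I = P × r × t = $8,400.00


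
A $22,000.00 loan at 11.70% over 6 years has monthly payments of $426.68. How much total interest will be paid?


Total paid over the life of the loan = PMT × n.
Total paid = $426.68 × 72 = $30,720.96
Total interest = total paid − principal = $30,720.96 − $22,000.00 = $8,720.96

Total interest = (PMT × n) - PV = $8,720.96


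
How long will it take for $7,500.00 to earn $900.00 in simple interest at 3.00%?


Rearrange the simple interest formula for t:
I = P × r × t  ⇒  t = I / (P × r)
t = $900.00 / ($7,500.00 × 0.03)
t = 4

t = I/(P×r) = 4 years


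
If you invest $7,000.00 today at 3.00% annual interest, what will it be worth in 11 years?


Future value formula: FV = PV × (1 + r)^t
FV = $7,000.00 × (1 + 0.03)^11
FV = $7,000.00 × 1.384234
FV = $9,689.64

FV = PV × (1 + r)^t = $9,689.64


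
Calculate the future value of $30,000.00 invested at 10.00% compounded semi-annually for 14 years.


Compound interest formula: A = P(1 + r/n)^(nt)
A = $30,000.00 × (1 + 0.1/2)^(2 × 14)
Growth factor: (1 + 0.1/2)^28 = 3.920129
A = $30,000.00 × 3.920129
A = $117,603.87

A = P(1 + r/n)^(nt) = $117,603.87


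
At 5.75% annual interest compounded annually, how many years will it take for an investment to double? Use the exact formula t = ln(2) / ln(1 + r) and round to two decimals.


Doubling condition: (1 + r)^t = 2
Take ln of both sides: t × ln(1 + r) = ln(2)
t = ln(2) / ln(1 + r)
t = 0.693147 / 0.055908
t = 12.40

t = ln(2) / ln(1 + r) = 12.40 years


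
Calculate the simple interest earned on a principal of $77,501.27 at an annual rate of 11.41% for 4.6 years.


Simple interest formula: I = P × r × t
I = $77,501.27 × 0.1141 × 4.6
I = $40,677.32

I = P × r × t = $40,677.32


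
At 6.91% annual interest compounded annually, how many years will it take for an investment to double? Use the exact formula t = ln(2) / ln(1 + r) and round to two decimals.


Doubling condition: (1 + r)^t = 2
Take ln of both sides: t × ln(1 + r) = ln(2)
t = ln(2) / ln(1 + r)
t = 0.693147 / 0.066817
t = 10.37

t = ln(2) / ln(1 + r) = 10.37 years


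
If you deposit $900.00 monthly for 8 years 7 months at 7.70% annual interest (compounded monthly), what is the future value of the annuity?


Future value of an ordinary annuity: FV = PMT × ((1 + r)^n − 1) / r
Monthly rate r = 0.077/12 ≈ 0.00641667, n = 103
FV = $900.00 × ((1 + 0.077/12)^103 − 1) / (0.077/12)
FV = $900.00 × 145.321890
FV = $130,789.70

FV = PMT × ((1+r)^n - 1)/r = $130,789.70


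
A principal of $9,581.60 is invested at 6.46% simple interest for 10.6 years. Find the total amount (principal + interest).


Total amount formula: A = P(1 + rt) = P + P·r·t
Interest: I = P × r × t = $9,581.60 × 0.0646 × 10.6 = $6,561.10
A = P + I = $9,581.60 + $6,561.10 = $16,142.70

A = P + I = P(1 + rt) = $16,142.70


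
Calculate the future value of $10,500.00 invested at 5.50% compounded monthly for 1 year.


Compound interest formula: A = P(1 + r/n)^(nt)
A = $10,500.00 × (1 + 0.055/12)^(12 × 1)
Growth factor: (1 + 0.055/12)^12 = 1.056408
A = $10,500.00 × 1.056408
A = $11,092.28

A = P(1 + r/n)^(nt) = $11,092.28


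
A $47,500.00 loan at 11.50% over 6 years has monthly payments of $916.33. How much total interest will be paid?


Total paid over the life of the loan = PMT × n.
Total paid = $916.33 × 72 = $65,975.76
Total interest = total paid − principal = $65,975.76 − $47,500.00 = $18,475.76

Total interest = (PMT × n) - PV = $18,475.76


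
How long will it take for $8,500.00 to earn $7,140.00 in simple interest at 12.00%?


Rearrange the simple interest formula for t:
I = P × r × t  ⇒  t = I / (P × r)
t = $7,140.00 / ($8,500.00 × 0.12)
t = 7

t = I/(P×r) = 7 years


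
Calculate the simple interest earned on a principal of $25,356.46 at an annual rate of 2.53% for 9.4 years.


Simple interest formula: I = P × r × t
I = $25,356.46 × 0.0253 × 9.4
I = $6,030.27

I = P × r × t = $6,030.27


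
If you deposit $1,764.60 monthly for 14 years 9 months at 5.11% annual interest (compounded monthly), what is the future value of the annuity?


Future value of an ordinary annuity: FV = PMT × ((1 + r)^n − 1) / r
Monthly rate r = 0.0511/12 ≈ 0.00425833, n = 177
FV = $1,764.60 × ((1 + 0.0511/12)^177 − 1) / (0.0511/12)
FV = $1,764.60 × 263.366621
FV = $464,736.74

FV = PMT × ((1+r)^n - 1)/r = $464,736.74


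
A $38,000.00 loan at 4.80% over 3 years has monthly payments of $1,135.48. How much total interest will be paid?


Total paid over the life of the loan = PMT × n.
Total paid = $1,135.48 × 36 = $40,877.28
Total interest = total paid − principal = $40,877.28 − $38,000.00 = $2,877.28

Total interest = (PMT × n) - PV = $2,877.28


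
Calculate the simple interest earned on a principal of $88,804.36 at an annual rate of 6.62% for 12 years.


Simple interest formula: I = P × r × t
I = $88,804.36 × 0.0662 × 12
I = $70,546.18

I = P × r × t = $70,546.18


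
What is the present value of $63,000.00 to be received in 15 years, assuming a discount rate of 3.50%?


Present value formula: PV = FV / (1 + r)^t
PV = $63,000.00 / (1 + 0.035)^15
PV = $63,000.00 / 1.675349
PV = $37,604.11

PV = FV / (1 + r)^t = $37,604.11


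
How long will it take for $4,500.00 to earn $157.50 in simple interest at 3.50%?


Rearrange the simple interest formula for t:
I = P × r × t  ⇒  t = I / (P × r)
t = $157.50 / ($4,500.00 × 0.035)
t = 1

t = I/(P×r) = 1 year


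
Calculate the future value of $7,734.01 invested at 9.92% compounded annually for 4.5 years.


Compound interest formula: A = P(1 + r/n)^(nt)
A = $7,734.01 × (1 + 0.0992/1)^(1 × 4.5)
Growth factor: (1 + 0.0992/1)^4.5 = 1.530542
A = $7,734.01 × 1.530542
A = $11,837.23

A = P(1 + r/n)^(nt) = $11,837.23


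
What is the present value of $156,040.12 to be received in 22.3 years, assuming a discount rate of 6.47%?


Present value formula: PV = FV / (1 + r)^t
PV = $156,040.12 / (1 + 0.0647)^22.3
PV = $156,040.12 / 4.047322
PV = $38,553.92

PV = FV / (1 + r)^t = $38,553.92


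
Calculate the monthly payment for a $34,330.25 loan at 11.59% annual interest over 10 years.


Loan payment formula: PMT = PV × r / (1 − (1 + r)^(−n))
Monthly rate r = 0.1159/12 ≈ 0.00965833, n = 120 months
Denominator: 1 − (1 + 0.1159/12)^(−120) = 0.684450
PMT = $34,330.25 × (0.1159/12) / 0.684450
PMT = $484.44 per month

PMT = PV × r / (1-(1+r)^(-n)) = $484.44/month


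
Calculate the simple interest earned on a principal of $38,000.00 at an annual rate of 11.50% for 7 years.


Simple interest formula: I = P × r × t
I = $38,000.00 × 0.115 × 7
I = $30,590.00

I = P × r × t = $30,590.00


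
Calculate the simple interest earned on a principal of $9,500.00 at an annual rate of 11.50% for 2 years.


Simple interest formula: I = P × r × t
I = $9,500.00 × 0.115 × 2
I = $2,185.00

I = P × r × t = $2,185.00


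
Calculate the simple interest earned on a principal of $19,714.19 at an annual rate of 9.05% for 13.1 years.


Simple interest formula: I = P × r × t
I = $19,714.19 × 0.0905 × 13.1
I = $23,372.16

I = P × r × t = $23,372.16


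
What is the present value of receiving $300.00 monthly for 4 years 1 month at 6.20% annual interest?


Present value of an ordinary annuity: PV = PMT × (1 − (1 + r)^(−n)) / r
Monthly rate r = 0.062/12 ≈ 0.00516667, n = 49
PV = $300.00 × (1 − (1 + 0.062/12)^(−49)) / (0.062/12)
PV = $300.00 × 43.191360
PV = $12,957.41

PV = PMT × (1-(1+r)^(-n))/r = $12,957.41


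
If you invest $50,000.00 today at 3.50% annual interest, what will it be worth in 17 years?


Future value formula: FV = PV × (1 + r)^t
FV = $50,000.00 × (1 + 0.035)^17
FV = $50,000.00 × 1.7946756
FV = $89,733.78

FV = PV × (1 + r)^t = $89,733.78


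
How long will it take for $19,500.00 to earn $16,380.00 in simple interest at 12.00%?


Rearrange the simple interest formula for t:
I = P × r × t  ⇒  t = I / (P × r)
t = $16,380.00 / ($19,500.00 × 0.12)
t = 7

t = I/(P×r) = 7 years


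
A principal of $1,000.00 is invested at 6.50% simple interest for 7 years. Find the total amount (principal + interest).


Total amount formula: A = P(1 + rt) = P + P·r·t
Interest: I = P × r × t = $1,000.00 × 0.065 × 7 = $455.00
A = P + I = $1,000.00 + $455.00 = $1,455.00

A = P + I = P(1 + rt) = $1,455.00


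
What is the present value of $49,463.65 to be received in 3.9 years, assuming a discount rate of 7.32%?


Present value formula: PV = FV / (1 + r)^t
PV = $49,463.65 / (1 + 0.0732)^3.9
PV = $49,463.65 / 1.3172087
PV = $37,551.87

PV = FV / (1 + r)^t = $37,551.87


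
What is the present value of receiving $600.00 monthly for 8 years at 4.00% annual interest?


Present value of an ordinary annuity: PV = PMT × (1 − (1 + r)^(−n)) / r
Monthly rate r = 0.04/12 ≈ 0.00333333, n = 96
PV = $600.00 × (1 − (1 + 0.04/12)^(−96)) / (0.04/12)
PV = $600.00 × 82.039332
PV = $49,223.60

PV = PMT × (1-(1+r)^(-n))/r = $49,223.60


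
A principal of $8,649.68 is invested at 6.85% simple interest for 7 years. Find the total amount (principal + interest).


Total amount formula: A = P(1 + rt) = P + P·r·t
Interest: I = P × r × t = $8,649.68 × 0.0685 × 7 = $4,147.52
A = P + I = $8,649.68 + $4,147.52 = $12,797.20

A = P + I = P(1 + rt) = $12,797.20


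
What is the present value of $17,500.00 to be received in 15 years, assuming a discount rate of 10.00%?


Present value formula: PV = FV / (1 + r)^t
PV = $17,500.00 / (1 + 0.1)^15
PV = $17,500.00 / 4.177248
PV = $4,189.36

PV = FV / (1 + r)^t = $4,189.36


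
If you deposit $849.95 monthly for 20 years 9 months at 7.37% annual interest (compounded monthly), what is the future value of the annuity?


Future value of an ordinary annuity: FV = PMT × ((1 + r)^n − 1) / r
Monthly rate r = 0.0737/12 ≈ 0.00614167, n = 249
FV = $849.95 × ((1 + 0.0737/12)^249 − 1) / (0.0737/12)
FV = $849.95 × 585.068654
FV = $497,279.10

FV = PMT × ((1+r)^n - 1)/r = $497,279.10


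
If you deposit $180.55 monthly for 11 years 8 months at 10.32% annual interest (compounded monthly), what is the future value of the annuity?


Future value of an ordinary annuity: FV = PMT × ((1 + r)^n − 1) / r
Monthly rate r = 0.1032/12 = 0.0086, n = 140
FV = $180.55 × ((1 + 0.1032/12)^140 − 1) / (0.1032/12)
FV = $180.55 × 269.338208
FV = $48,629.01

FV = PMT × ((1+r)^n - 1)/r = $48,629.01


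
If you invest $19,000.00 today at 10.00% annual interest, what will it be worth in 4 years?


Future value formula: FV = PV × (1 + r)^t
FV = $19,000.00 × (1 + 0.1)^4
FV = $19,000.00 × 1.464100
FV = $27,817.90

FV = PV × (1 + r)^t = $27,817.90


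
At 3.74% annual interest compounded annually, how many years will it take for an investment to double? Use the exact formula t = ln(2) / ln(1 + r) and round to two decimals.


Doubling condition: (1 + r)^t = 2
Take ln of both sides: t × ln(1 + r) = ln(2)
t = ln(2) / ln(1 + r)
t = 0.693147 / 0.036718
t = 18.88

t = ln(2) / ln(1 + r) = 18.88 years


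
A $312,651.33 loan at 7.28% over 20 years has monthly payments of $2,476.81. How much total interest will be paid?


Total paid over the life of the loan = PMT × n.
Total paid = $2,476.81 × 240 = $594,434.40
Total interest = total paid − principal = $594,434.40 − $312,651.33 = $281,783.07

Total interest = (PMT × n) - PV = $281,783.07


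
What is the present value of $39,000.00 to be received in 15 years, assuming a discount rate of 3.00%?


Present value formula: PV = FV / (1 + r)^t
PV = $39,000.00 / (1 + 0.03)^15
PV = $39,000.00 / 1.557967
PV = $25,032.62

PV = FV / (1 + r)^t = $25,032.62


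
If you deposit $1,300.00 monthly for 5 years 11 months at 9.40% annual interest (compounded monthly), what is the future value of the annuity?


Future value of an ordinary annuity: FV = PMT × ((1 + r)^n − 1) / r
Monthly rate r = 0.094/12 ≈ 0.00783333, n = 71
FV = $1,300.00 × ((1 + 0.094/12)^71 − 1) / (0.094/12)
FV = $1,300.00 × 94.493530
FV = $122,841.59

FV = PMT × ((1+r)^n - 1)/r = $122,841.59


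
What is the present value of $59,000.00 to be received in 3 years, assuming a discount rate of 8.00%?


Present value formula: PV = FV / (1 + r)^t
PV = $59,000.00 / (1 + 0.08)^3
PV = $59,000.00 / 1.259712
PV = $46,836.10

PV = FV / (1 + r)^t = $46,836.10


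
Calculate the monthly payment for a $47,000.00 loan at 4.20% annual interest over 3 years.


Loan payment formula: PMT = PV × r / (1 − (1 + r)^(−n))
Monthly rate r = 0.042/12 = 0.0035, n = 36 months
Denominator: 1 − (1 + 0.042/12)^(−36) = 0.118191
PMT = $47,000.00 × (0.042/12) / 0.118191
PMT = $1,391.81 per month

PMT = PV × r / (1-(1+r)^(-n)) = $1,391.81/month


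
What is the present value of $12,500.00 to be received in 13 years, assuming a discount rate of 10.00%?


Present value formula: PV = FV / (1 + r)^t
PV = $12,500.00 / (1 + 0.1)^13
PV = $12,500.00 / 3.452271
PV = $3,620.80

PV = FV / (1 + r)^t = $3,620.80


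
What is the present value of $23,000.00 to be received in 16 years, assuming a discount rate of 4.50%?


Present value formula: PV = FV / (1 + r)^t
PV = $23,000.00 / (1 + 0.045)^16
PV = $23,000.00 / 2.0223702
PV = $11,372.79

PV = FV / (1 + r)^t = $11,372.79


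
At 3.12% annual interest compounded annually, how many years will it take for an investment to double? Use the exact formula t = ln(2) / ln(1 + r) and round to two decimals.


Doubling condition: (1 + r)^t = 2
Take ln of both sides: t × ln(1 + r) = ln(2)
t = ln(2) / ln(1 + r)
t = 0.693147 / 0.030723
t = 22.56

t = ln(2) / ln(1 + r) = 22.56 years


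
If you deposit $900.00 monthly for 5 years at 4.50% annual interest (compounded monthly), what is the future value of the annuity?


Future value of an ordinary annuity: FV = PMT × ((1 + r)^n − 1) / r
Monthly rate r = 0.045/12 = 0.00375, n = 60
FV = $900.00 × ((1 + 0.045/12)^60 − 1) / (0.045/12)
FV = $900.00 × 67.145552
FV = $60,431.00

FV = PMT × ((1+r)^n - 1)/r = $60,431.00


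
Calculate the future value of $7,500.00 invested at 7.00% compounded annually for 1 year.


Compound interest formula: A = P(1 + r/n)^(nt)
A = $7,500.00 × (1 + 0.07/1)^(1 × 1)
Growth factor: (1 + 0.07/1)^1 = 1.070000
A = $7,500.00 × 1.070000
A = $8,025.00

A = P(1 + r/n)^(nt) = $8,025.00


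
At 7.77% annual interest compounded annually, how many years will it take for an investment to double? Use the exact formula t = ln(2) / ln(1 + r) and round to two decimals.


Doubling condition: (1 + r)^t = 2
Take ln of both sides: t × ln(1 + r) = ln(2)
t = ln(2) / ln(1 + r)
t = 0.693147 / 0.074829
t = 9.26

t = ln(2) / ln(1 + r) = 9.26 years


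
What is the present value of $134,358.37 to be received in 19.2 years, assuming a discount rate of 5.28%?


Present value formula: PV = FV / (1 + r)^t
PV = $134,358.37 / (1 + 0.0528)^19.2
PV = $134,358.37 / 2.685597
PV = $50,029.24

PV = FV / (1 + r)^t = $50,029.24


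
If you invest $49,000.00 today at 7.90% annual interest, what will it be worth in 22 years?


Future value formula: FV = PV × (1 + r)^t
FV = $49,000.00 × (1 + 0.079)^22
FV = $49,000.00 × 5.3268661
FV = $261,016.44

FV = PV × (1 + r)^t = $261,016.44


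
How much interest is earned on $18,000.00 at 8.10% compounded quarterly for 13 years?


Compound interest earned = final amount − principal.
A = P(1 + r/n)^(nt) = $18,000.00 × (1 + 0.081/4)^(4 × 13) = $51,052.37
Interest = A − P = $51,052.37 − $18,000.00 = $33,052.37

Interest = A - P = $33,052.37


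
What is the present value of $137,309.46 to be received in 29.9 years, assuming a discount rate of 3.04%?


Present value formula: PV = FV / (1 + r)^t
PV = $137,309.46 / (1 + 0.0304)^29.9
PV = $137,309.46 / 2.448358
PV = $56,082.26

PV = FV / (1 + r)^t = $56,082.26


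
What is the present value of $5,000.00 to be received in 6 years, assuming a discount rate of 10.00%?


Present value formula: PV = FV / (1 + r)^t
PV = $5,000.00 / (1 + 0.1)^6
PV = $5,000.00 / 1.771561
PV = $2,822.37

PV = FV / (1 + r)^t = $2,822.37


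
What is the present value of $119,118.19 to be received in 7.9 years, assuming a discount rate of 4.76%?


Present value formula: PV = FV / (1 + r)^t
PV = $119,118.19 / (1 + 0.0476)^7.9
PV = $119,118.19 / 1.443924
PV = $82,496.16

PV = FV / (1 + r)^t = $82,496.16


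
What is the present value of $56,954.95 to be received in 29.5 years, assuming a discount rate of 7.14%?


Present value formula: PV = FV / (1 + r)^t
PV = $56,954.95 / (1 + 0.0714)^29.5
PV = $56,954.95 / 7.648450
PV = $7,446.60

PV = FV / (1 + r)^t = $7,446.60


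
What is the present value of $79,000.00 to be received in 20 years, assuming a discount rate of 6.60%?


Present value formula: PV = FV / (1 + r)^t
PV = $79,000.00 / (1 + 0.066)^20
PV = $79,000.00 / 3.590410
PV = $22,003.06

PV = FV / (1 + r)^t = $22,003.06


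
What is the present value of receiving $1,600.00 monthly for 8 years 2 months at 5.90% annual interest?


Present value of an ordinary annuity: PV = PMT × (1 − (1 + r)^(−n)) / r
Monthly rate r = 0.059/12 ≈ 0.00491667, n = 98
PV = $1,600.00 × (1 − (1 + 0.059/12)^(−98)) / (0.059/12)
PV = $1,600.00 × 77.617699
PV = $124,188.32

PV = PMT × (1-(1+r)^(-n))/r = $124,188.32


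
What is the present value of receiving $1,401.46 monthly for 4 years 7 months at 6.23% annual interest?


Present value of an ordinary annuity: PV = PMT × (1 − (1 + r)^(−n)) / r
Monthly rate r = 0.0623/12 ≈ 0.00519167, n = 55
PV = $1,401.46 × (1 − (1 + 0.0623/12)^(−55)) / (0.0623/12)
PV = $1,401.46 × 47.737577
PV = $66,902.30

PV = PMT × (1-(1+r)^(-n))/r = $66,902.30


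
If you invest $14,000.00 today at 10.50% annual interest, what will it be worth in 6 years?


Future value formula: FV = PV × (1 + r)^t
FV = $14,000.00 × (1 + 0.105)^6
FV = $14,000.00 × 1.8204287
FV = $25,486.00

FV = PV × (1 + r)^t = $25,486.00


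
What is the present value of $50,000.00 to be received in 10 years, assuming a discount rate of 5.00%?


Present value formula: PV = FV / (1 + r)^t
PV = $50,000.00 / (1 + 0.05)^10
PV = $50,000.00 / 1.628895
PV = $30,695.66

PV = FV / (1 + r)^t = $30,695.66


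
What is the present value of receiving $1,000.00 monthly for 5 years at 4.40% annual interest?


Present value of an ordinary annuity: PV = PMT × (1 − (1 + r)^(−n)) / r
Monthly rate r = 0.044/12 ≈ 0.00366667, n = 60
PV = $1,000.00 × (1 − (1 + 0.044/12)^(−60)) / (0.044/12)
PV = $1,000.00 × 53.770430
PV = $53,770.43

PV = PMT × (1-(1+r)^(-n))/r = $53,770.43


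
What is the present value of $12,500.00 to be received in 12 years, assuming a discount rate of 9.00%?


Present value formula: PV = FV / (1 + r)^t
PV = $12,500.00 / (1 + 0.09)^12
PV = $12,500.00 / 2.812665
PV = $4,444.18

PV = FV / (1 + r)^t = $4,444.18


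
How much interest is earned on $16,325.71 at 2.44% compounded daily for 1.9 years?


Compound interest earned = final amount − principal.
A = P(1 + r/n)^(nt) = $16,325.71 × (1 + 0.0244/365)^(365 × 1.9) = $17,100.36
Interest = A − P = $17,100.36 − $16,325.71 = $774.65

Interest = A - P = $774.65


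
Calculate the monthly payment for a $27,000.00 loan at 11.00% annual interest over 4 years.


Loan payment formula: PMT = PV × r / (1 − (1 + r)^(−n))
Monthly rate r = 0.11/12 ≈ 0.00916667, n = 48 months
Denominator: 1 − (1 + 0.11/12)^(−48) = 0.354671
PMT = $27,000.00 × (0.11/12) / 0.354671
PMT = $697.83 per month

PMT = PV × r / (1-(1+r)^(-n)) = $697.83/month


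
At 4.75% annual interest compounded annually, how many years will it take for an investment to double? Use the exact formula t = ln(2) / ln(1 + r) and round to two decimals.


Doubling condition: (1 + r)^t = 2
Take ln of both sides: t × ln(1 + r) = ln(2)
t = ln(2) / ln(1 + r)
t = 0.693147 / 0.046406
t = 14.94

t = ln(2) / ln(1 + r) = 14.94 years


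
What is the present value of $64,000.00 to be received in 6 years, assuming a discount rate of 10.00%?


Present value formula: PV = FV / (1 + r)^t
PV = $64,000.00 / (1 + 0.1)^6
PV = $64,000.00 / 1.771561
PV = $36,126.33

PV = FV / (1 + r)^t = $36,126.33


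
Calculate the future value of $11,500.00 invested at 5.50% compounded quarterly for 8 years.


Compound interest formula: A = P(1 + r/n)^(nt)
A = $11,500.00 × (1 + 0.055/4)^(4 × 8)
Growth factor: (1 + 0.055/4)^32 = 1.548060
A = $11,500.00 × 1.548060
A = $17,802.69

A = P(1 + r/n)^(nt) = $17,802.69


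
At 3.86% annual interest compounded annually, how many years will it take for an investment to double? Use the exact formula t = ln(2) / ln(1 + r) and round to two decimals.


Doubling condition: (1 + r)^t = 2
Take ln of both sides: t × ln(1 + r) = ln(2)
t = ln(2) / ln(1 + r)
t = 0.693147 / 0.037874
t = 18.30

t = ln(2) / ln(1 + r) = 18.30 years


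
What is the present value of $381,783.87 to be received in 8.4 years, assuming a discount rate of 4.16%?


Present value formula: PV = FV / (1 + r)^t
PV = $381,783.87 / (1 + 0.0416)^8.4
PV = $381,783.87 / 1.4082772
PV = $271,099.94

PV = FV / (1 + r)^t = $271,099.94


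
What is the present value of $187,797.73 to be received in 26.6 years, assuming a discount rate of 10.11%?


Present value formula: PV = FV / (1 + r)^t
PV = $187,797.73 / (1 + 0.1011)^26.6
PV = $187,797.73 / 12.959609
PV = $14,491.00

PV = FV / (1 + r)^t = $14,491.00


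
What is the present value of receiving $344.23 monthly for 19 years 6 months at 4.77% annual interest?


Present value of an ordinary annuity: PV = PMT × (1 − (1 + r)^(−n)) / r
Monthly rate r = 0.0477/12 = 0.003975, n = 234
PV = $344.23 × (1 − (1 + 0.0477/12)^(−234)) / (0.0477/12)
PV = $344.23 × 152.145266
PV = $52,372.96

PV = PMT × (1-(1+r)^(-n))/r = $52,372.96


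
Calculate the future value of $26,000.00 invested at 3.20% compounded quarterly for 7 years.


Compound interest formula: A = P(1 + r/n)^(nt)
A = $26,000.00 × (1 + 0.032/4)^(4 × 7)
Growth factor: (1 + 0.032/4)^28 = 1.2499565
A = $26,000.00 × 1.2499565
A = $32,498.87

A = P(1 + r/n)^(nt) = $32,498.87


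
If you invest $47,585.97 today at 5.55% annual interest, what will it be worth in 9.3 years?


Future value formula: FV = PV × (1 + r)^t
FV = $47,585.97 × (1 + 0.0555)^9.3
FV = $47,585.97 × 1.6525766
FV = $78,639.46

FV = PV × (1 + r)^t = $78,639.46


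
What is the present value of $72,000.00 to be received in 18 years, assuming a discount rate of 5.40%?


Present value formula: PV = FV / (1 + r)^t
PV = $72,000.00 / (1 + 0.054)^18
PV = $72,000.00 / 2.577098
PV = $27,938.40

PV = FV / (1 + r)^t = $27,938.40


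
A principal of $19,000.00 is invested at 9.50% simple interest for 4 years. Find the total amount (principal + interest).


Total amount formula: A = P(1 + rt) = P + P·r·t
Interest: I = P × r × t = $19,000.00 × 0.095 × 4 = $7,220.00
A = P + I = $19,000.00 + $7,220.00 = $26,220.00

A = P + I = P(1 + rt) = $26,220.00


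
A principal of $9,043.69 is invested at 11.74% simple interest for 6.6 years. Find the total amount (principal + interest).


Total amount formula: A = P(1 + rt) = P + P·r·t
Interest: I = P × r × t = $9,043.69 × 0.1174 × 6.6 = $7,007.41
A = P + I = $9,043.69 + $7,007.41 = $16,051.10

A = P + I = P(1 + rt) = $16,051.10


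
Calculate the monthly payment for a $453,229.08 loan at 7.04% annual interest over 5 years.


Loan payment formula: PMT = PV × r / (1 − (1 + r)^(−n))
Monthly rate r = 0.0704/12 ≈ 0.00586667, n = 60 months
Denominator: 1 − (1 + 0.0704/12)^(−60) = 0.2959962
PMT = $453,229.08 × (0.0704/12) / 0.2959962
PMT = $8,983.03 per month

PMT = PV × r / (1-(1+r)^(-n)) = $8,983.03/month


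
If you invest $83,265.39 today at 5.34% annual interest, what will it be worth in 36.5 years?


Future value formula: FV = PV × (1 + r)^t
FV = $83,265.39 × (1 + 0.0534)^36.5
FV = $83,265.39 × 6.6781468
FV = $556,058.50

FV = PV × (1 + r)^t = $556,058.50


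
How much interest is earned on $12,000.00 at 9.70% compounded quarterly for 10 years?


Compound interest earned = final amount − principal.
A = P(1 + r/n)^(nt) = $12,000.00 × (1 + 0.097/4)^(4 × 10) = $31,291.05
Interest = A − P = $31,291.05 − $12,000.00 = $19,291.05

Interest = A - P = $19,291.05


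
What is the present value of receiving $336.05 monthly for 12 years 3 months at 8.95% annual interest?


Present value of an ordinary annuity: PV = PMT × (1 − (1 + r)^(−n)) / r
Monthly rate r = 0.0895/12 ≈ 0.00745833, n = 147
PV = $336.05 × (1 − (1 + 0.0895/12)^(−147)) / (0.0895/12)
PV = $336.05 × 89.102768
PV = $29,942.99

PV = PMT × (1-(1+r)^(-n))/r = $29,942.99


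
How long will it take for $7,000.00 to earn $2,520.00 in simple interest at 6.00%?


Rearrange the simple interest formula for t:
I = P × r × t  ⇒  t = I / (P × r)
t = $2,520.00 / ($7,000.00 × 0.06)
t = 6

t = I/(P×r) = 6 years


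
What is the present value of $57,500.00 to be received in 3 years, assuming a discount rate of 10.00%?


Present value formula: PV = FV / (1 + r)^t
PV = $57,500.00 / (1 + 0.1)^3
PV = $57,500.00 / 1.331000
PV = $43,200.60

PV = FV / (1 + r)^t = $43,200.60


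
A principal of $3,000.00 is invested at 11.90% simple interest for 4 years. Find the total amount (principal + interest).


Total amount formula: A = P(1 + rt) = P + P·r·t
Interest: I = P × r × t = $3,000.00 × 0.119 × 4 = $1,428.00
A = P + I = $3,000.00 + $1,428.00 = $4,428.00

A = P + I = P(1 + rt) = $4,428.00


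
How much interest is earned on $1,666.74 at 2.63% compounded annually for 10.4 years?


Compound interest earned = final amount − principal.
A = P(1 + r/n)^(nt) = $1,666.74 × (1 + 0.0263/1)^(1 × 10.4) = $2,183.34
Interest = A − P = $2,183.34 − $1,666.74 = $516.60

Interest = A - P = $516.60


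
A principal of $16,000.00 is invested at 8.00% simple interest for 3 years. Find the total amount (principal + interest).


Total amount formula: A = P(1 + rt) = P + P·r·t
Interest: I = P × r × t = $16,000.00 × 0.08 × 3 = $3,840.00
A = P + I = $16,000.00 + $3,840.00 = $19,840.00

A = P + I = P(1 + rt) = $19,840.00


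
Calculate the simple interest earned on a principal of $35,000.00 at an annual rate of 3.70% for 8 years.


Simple interest formula: I = P × r × t
I = $35,000.00 × 0.037 × 8
I = $10,360.00

I = P × r × t = $10,360.00


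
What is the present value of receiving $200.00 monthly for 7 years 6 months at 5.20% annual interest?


Present value of an ordinary annuity: PV = PMT × (1 − (1 + r)^(−n)) / r
Monthly rate r = 0.052/12 ≈ 0.00433333, n = 90
PV = $200.00 × (1 − (1 + 0.052/12)^(−90)) / (0.052/12)
PV = $200.00 × 74.393635
PV = $14,878.73

PV = PMT × (1-(1+r)^(-n))/r = $14,878.73


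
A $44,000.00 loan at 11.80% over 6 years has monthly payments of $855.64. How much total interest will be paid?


Total paid over the life of the loan = PMT × n.
Total paid = $855.64 × 72 = $61,606.08
Total interest = total paid − principal = $61,606.08 − $44,000.00 = $17,606.08

Total interest = (PMT × n) - PV = $17,606.08
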